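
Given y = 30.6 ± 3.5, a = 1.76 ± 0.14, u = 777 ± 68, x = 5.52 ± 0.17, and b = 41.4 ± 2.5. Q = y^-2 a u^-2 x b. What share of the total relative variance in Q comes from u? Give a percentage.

32.6%

(δQ/Q)² = (-2·δy/y)² + (1·δa/a)² + (-2·δu/u)² + (1·δx/x)² + (1·δb/b)²
  y term: (-2×0.114)² = 0.0523
  a term: (1×0.0795)² = 0.00633
  u term: (-2×0.0875)² = 0.0306
  x term: (1×0.0308)² = 0.000948
  b term: (1×0.0604)² = 0.00365
Total = 0.0939. Share from u = 0.0306/0.0939 = 0.326.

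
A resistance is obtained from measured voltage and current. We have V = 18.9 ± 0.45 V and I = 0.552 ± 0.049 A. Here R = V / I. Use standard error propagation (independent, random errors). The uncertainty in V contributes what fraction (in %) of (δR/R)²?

6.71%

(δR/R)² = (1·δV/V)² + (-1·δI/I)²
  V term: (1×0.0238)² = 0.000567
  I term: (-1×0.0888)² = 0.00788
Total = 0.00845. Share from V = 0.000567/0.00845 = 0.0671.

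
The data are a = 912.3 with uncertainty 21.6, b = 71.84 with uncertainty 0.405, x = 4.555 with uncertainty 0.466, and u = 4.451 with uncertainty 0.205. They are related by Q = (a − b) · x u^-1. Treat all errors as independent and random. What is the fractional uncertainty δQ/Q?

Let w = a − b = 840.5. δw = √(δa² + δb²) = √(467 + 0.164) = 21.6, so δw/w = 0.0257.
Q is then a monomial in w, x, u:
δQ/Q = √((δw/w)² + (1·δx/x)² + (-1·δu/u)²) = √(0.000661 + 0.0105 + 0.00212) = 0.115

0.115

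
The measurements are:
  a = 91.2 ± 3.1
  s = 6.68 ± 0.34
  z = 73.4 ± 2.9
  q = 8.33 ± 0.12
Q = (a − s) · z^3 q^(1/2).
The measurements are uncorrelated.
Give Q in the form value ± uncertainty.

(9.65 ± 1.20) × 10^7

Let u = a − s = 84.5. δu = √(δa² + δs²) = √(9.61 + 0.116) = 3.12, so δu/u = 0.0369.
Q is then a monomial in u, z, q:
δQ/Q = √((δu/u)² + (3·δz/z)² + (½·δq/q)²) = √(0.00136 + 0.0140 + 5.19e-05) = 0.124
Q = 9.65e+07, so δQ = 0.124 × 9.65e+07 = 1.2e+07.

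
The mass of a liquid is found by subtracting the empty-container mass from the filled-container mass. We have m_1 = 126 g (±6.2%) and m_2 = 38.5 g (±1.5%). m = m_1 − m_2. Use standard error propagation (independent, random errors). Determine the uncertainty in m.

7.83 g

For a sum/difference, combine absolute errors in quadrature:
  (δm_1)² = 61.0;  (δm_2)² = 0.334
δm = √(61.4) = 7.83 g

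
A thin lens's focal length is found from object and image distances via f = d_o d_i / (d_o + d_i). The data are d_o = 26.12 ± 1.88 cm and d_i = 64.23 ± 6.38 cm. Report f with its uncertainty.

18.57 ± 1.09 cm

∂f/∂d_o = (d_i/(d_o+d_i))² = 0.505;  ∂f/∂d_i = (d_o/(d_o+d_i))² = 0.0836
δf = √((∂f/∂d_o · δd_o)² + (∂f/∂d_i · δd_i)²) = √(0.903 + 0.284) = 1.09 cm
f = 18.57 cm.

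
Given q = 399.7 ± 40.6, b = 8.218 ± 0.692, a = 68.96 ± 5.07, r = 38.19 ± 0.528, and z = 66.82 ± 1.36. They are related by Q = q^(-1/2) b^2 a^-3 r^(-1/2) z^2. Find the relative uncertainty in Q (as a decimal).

0.285

Relative error in a monomial: (δQ/Q)² = Σ (nᵢ · δxᵢ/xᵢ)².
  (−½·δq/q)² = (-0.5×0.102)² = 0.00258;  (2·δb/b)² = (2×0.0842)² = 0.0284;  (-3·δa/a)² = (-3×0.0735)² = 0.0486;  (−½·δr/r)² = (-0.5×0.0138)² = 4.78e-05;  (2·δz/z)² = (2×0.0204)² = 0.00166
δQ/Q = √(0.0813) = 0.285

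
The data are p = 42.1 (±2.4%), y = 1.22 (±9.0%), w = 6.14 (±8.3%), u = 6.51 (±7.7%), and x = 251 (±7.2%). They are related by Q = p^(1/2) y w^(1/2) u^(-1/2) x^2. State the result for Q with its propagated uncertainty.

(4.84 ± 0.869) × 10^5

Each factor contributes (exponent × relative error)² to (δQ/Q)²:
  (½·δp/p)² = (0.5×0.0240)² = 0.000144;  (1·δy/y)² = (1×0.0900)² = 0.00810;  (½·δw/w)² = (0.5×0.0830)² = 0.00172;  (−½·δu/u)² = (-0.5×0.0770)² = 0.00148;  (2·δx/x)² = (2×0.0720)² = 0.0207
δQ/Q = √(0.0322) = 0.179
Q = 4.84e+05, so δQ = 0.179 × 4.84e+05 = 86900.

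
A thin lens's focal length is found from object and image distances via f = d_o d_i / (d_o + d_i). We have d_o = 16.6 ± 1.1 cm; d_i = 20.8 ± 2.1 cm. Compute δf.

0.536 cm

∂f/∂d_o = (d_i/(d_o+d_i))² = 0.309;  ∂f/∂d_i = (d_o/(d_o+d_i))² = 0.197
δf = √((∂f/∂d_o · δd_o)² + (∂f/∂d_i · δd_i)²) = √(0.116 + 0.171) = 0.536 cm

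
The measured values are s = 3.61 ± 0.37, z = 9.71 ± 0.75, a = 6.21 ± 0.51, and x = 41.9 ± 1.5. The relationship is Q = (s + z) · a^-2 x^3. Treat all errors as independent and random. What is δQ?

Let u = s + z = 13.3. δu = √(δs² + δz²) = √(0.137 + 0.562) = 0.836, so δu/u = 0.0628.
Q is then a monomial in u, a, x:
δQ/Q = √((δu/u)² + (-2·δa/a)² + (3·δx/x)²) = √(0.00394 + 0.0270 + 0.0115) = 0.206
Q = 25400, so δQ = 0.206 × 25400 = 5240.

5240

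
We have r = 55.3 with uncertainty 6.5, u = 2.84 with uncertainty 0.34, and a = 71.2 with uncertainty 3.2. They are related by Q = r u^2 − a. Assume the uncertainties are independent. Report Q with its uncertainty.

375 ± 119

Let p = r·u^2 = 446. δp/p = √((1·δr/r)² + (2·δu/u)²) = √(0.0138 + 0.0573) = 0.267, so δp = 119.
Q = p − a: δQ = √(δp² + δa²) = √(14200 + 10.2) = 119
Q = 375.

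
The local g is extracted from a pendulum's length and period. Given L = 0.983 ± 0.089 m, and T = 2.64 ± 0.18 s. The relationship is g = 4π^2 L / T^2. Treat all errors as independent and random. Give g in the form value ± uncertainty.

Since g is a product/quotient, work with relative uncertainties:
  (1·δL/L)² = (1×0.0905)² = 0.00820;  (-2·δT/T)² = (-2×0.0682)² = 0.0186
δg/g = √(0.0268) = 0.164
g = 5.57 m/s^2, so δg = 0.164 × 5.57 = 0.911 m/s^2.

5.57 ± 0.911 m/s^2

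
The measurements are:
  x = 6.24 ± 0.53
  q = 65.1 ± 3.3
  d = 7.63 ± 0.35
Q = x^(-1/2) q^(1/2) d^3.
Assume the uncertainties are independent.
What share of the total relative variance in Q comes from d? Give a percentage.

(δQ/Q)² = (−½·δx/x)² + (½·δq/q)² + (3·δd/d)²
  x term: (-0.5×0.0849)² = 0.00180
  q term: (0.5×0.0507)² = 0.000642
  d term: (3×0.0459)² = 0.0189
Total = 0.0214. Share from d = 0.0189/0.0214 = 0.886.

88.6%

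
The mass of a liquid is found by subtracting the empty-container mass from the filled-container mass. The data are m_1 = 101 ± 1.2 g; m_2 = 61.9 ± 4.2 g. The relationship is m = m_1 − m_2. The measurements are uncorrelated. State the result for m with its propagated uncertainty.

39.1 ± 4.37 g

Absolute uncertainties add in quadrature for a linear combination:
  (δm_1)² = 1.44;  (δm_2)² = 17.6
δm = √(19.1) = 4.37 g
m = 39.1 g.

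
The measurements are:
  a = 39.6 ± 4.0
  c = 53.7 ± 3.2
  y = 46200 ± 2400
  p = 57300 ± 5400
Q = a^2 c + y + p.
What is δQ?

Let w = a^2·c = 84200. δw/w = √((2·δa/a)² + (1·δc/c)²) = √(0.0408 + 0.00355) = 0.211, so δw = 17700.
Q = w + y + p: δQ = √(δw² + δy² + δp²) = √(3.15e+08 + 5.76e+06 + 2.92e+07) = 18700

18700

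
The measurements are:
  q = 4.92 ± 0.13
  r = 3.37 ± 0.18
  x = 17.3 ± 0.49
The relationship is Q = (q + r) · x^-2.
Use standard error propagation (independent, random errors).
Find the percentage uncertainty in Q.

6.27%

Let u = q + r = 8.29. δu = √(δq² + δr²) = √(0.0169 + 0.0324) = 0.222, so δu/u = 0.0268.
Q is then a monomial in u, x:
δQ/Q = √((δu/u)² + (-2·δx/x)²) = √(0.000717 + 0.00321) = 0.0627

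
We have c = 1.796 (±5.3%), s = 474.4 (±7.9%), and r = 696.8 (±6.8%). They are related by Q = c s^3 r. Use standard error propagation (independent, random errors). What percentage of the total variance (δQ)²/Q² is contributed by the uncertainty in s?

(δQ/Q)² = (1·δc/c)² + (3·δs/s)² + (1·δr/r)²
  c term: (1×0.0530)² = 0.00281
  s term: (3×0.0790)² = 0.0562
  r term: (1×0.0680)² = 0.00462
Total = 0.0636. Share from s = 0.0562/0.0636 = 0.883.

88.3%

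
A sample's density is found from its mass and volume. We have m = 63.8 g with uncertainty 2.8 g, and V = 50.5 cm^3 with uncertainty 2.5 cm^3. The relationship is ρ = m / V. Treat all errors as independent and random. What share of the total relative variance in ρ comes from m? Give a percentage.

44.0%

(δρ/ρ)² = (1·δm/m)² + (-1·δV/V)²
  m term: (1×0.0439)² = 0.00193
  V term: (-1×0.0495)² = 0.00245
Total = 0.00438. Share from m = 0.00193/0.00438 = 0.440.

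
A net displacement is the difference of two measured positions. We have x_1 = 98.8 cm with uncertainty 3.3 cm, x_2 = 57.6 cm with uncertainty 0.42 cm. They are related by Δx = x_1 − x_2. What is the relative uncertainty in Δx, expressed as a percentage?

Δx is a linear combination, so absolute uncertainties add in quadrature:
  (δx_1)² = 10.9;  (δx_2)² = 0.176
δΔx = √(11.1) = 3.33 cm
Δx = 41.2 cm, so δΔx/Δx = 3.33/41.2 = 0.0807.

8.07%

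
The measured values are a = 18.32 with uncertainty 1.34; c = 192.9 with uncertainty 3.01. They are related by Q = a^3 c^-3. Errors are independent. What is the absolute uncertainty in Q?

Relative error in a monomial: (δQ/Q)² = Σ (nᵢ · δxᵢ/xᵢ)².
  (3·δa/a)² = (3×0.0731)² = 0.0482;  (-3·δc/c)² = (-3×0.0156)² = 0.00219
δQ/Q = √(0.0503) = 0.224
Q = 0.0008566, so δQ = 0.224 × 0.0008566 = 0.000192.

0.000192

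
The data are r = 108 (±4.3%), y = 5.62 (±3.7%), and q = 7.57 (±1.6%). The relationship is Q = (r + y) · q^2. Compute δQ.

Let u = r + y = 114. δu = √(δr² + δy²) = √(21.6 + 0.0432) = 4.65, so δu/u = 0.0409.
Q is then a monomial in u, q:
δQ/Q = √((δu/u)² + (2·δq/q)²) = √(0.00167 + 0.00102) = 0.0519
Q = 6510, so δQ = 0.0519 × 6510 = 338.

338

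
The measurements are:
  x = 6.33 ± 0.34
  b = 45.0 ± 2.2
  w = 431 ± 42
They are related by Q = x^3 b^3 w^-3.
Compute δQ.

Relative error in a monomial: (δQ/Q)² = Σ (nᵢ · δxᵢ/xᵢ)².
  (3·δx/x)² = (3×0.0537)² = 0.0260;  (3·δb/b)² = (3×0.0489)² = 0.0215;  (-3·δw/w)² = (-3×0.0974)² = 0.0855
δQ/Q = √(0.133) = 0.365
Q = 0.289, so δQ = 0.365 × 0.289 = 0.105.

0.105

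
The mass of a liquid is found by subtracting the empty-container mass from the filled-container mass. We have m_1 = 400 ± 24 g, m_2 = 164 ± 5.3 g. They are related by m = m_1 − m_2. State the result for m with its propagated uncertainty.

236 ± 24.6 g

m is a linear combination, so absolute uncertainties add in quadrature:
  (δm_1)² = 576;  (δm_2)² = 28.1
δm = √(604) = 24.6 g
m = 236 g.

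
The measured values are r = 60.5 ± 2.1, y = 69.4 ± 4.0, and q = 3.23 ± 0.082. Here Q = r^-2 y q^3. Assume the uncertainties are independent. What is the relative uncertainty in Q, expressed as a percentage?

11.8%

Relative error in a monomial: (δQ/Q)² = Σ (nᵢ · δxᵢ/xᵢ)².
  (-2·δr/r)² = (-2×0.0347)² = 0.00482;  (1·δy/y)² = (1×0.0576)² = 0.00332;  (3·δq/q)² = (3×0.0254)² = 0.00580
δQ/Q = √(0.0139) = 0.118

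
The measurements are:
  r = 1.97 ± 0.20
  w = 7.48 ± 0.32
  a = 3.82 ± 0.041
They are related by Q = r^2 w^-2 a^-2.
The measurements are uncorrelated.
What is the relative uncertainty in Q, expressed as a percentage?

Q is a product of powers, so relative uncertainties combine in quadrature:
  (2·δr/r)² = (2×0.102)² = 0.0412;  (-2·δw/w)² = (-2×0.0428)² = 0.00732;  (-2·δa/a)² = (-2×0.0107)² = 0.000461
δQ/Q = √(0.0490) = 0.221

22.1%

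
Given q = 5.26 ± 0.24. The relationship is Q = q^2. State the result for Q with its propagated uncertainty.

27.7 ± 2.52

Each factor contributes (exponent × relative error)² to (δQ/Q)²:
  (2·δq/q)² = (2×0.0456)² = 0.00833
δQ/Q = √(0.00833) = 0.0913
Q = 27.7, so δQ = 0.0913 × 27.7 = 2.52.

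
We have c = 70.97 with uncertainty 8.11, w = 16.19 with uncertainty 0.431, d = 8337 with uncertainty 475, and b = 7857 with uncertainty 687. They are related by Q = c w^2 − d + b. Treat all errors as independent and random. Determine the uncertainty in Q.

Let p = c·w^2 = 18600. δp/p = √((1·δc/c)² + (2·δw/w)²) = √(0.0131 + 0.00283) = 0.126, so δp = 2350.
Q = p − d + b: δQ = √(δp² + δd² + δb²) = √(5.5e+06 + 2.26e+05 + 4.72e+05) = 2490

2490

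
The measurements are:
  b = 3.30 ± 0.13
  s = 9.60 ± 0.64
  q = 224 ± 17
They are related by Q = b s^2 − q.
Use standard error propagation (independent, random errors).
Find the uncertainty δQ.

Let p = b·s^2 = 304. δp/p = √((1·δb/b)² + (2·δs/s)²) = √(0.00155 + 0.0178) = 0.139, so δp = 42.3.
Q = p − q: δQ = √(δp² + δq²) = √(1790 + 289) = 45.6

45.6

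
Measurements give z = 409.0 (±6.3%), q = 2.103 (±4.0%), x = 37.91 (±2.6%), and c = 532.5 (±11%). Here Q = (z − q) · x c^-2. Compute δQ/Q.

Let u = z − q = 406.9. δu = √(δz² + δq²) = √(664 + 0.00708) = 25.8, so δu/u = 0.0633.
Q is then a monomial in u, x, c:
δQ/Q = √((δu/u)² + (1·δx/x)² + (-2·δc/c)²) = √(0.00401 + 0.000676 + 0.0484) = 0.230

0.230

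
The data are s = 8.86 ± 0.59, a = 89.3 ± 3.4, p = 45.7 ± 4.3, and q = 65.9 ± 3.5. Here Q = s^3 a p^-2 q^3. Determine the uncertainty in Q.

2.72e+06

Relative error in a monomial: (δQ/Q)² = Σ (nᵢ · δxᵢ/xᵢ)².
  (3·δs/s)² = (3×0.0666)² = 0.0399;  (1·δa/a)² = (1×0.0381)² = 0.00145;  (-2·δp/p)² = (-2×0.0941)² = 0.0354;  (3·δq/q)² = (3×0.0531)² = 0.0254
δQ/Q = √(0.102) = 0.320
Q = 8.51e+06, so δQ = 0.320 × 8.51e+06 = 2.72e+06.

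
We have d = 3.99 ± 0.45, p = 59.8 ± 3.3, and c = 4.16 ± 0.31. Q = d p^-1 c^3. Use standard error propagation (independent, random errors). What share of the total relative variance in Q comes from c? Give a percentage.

(δQ/Q)² = (1·δd/d)² + (-1·δp/p)² + (3·δc/c)²
  d term: (1×0.113)² = 0.0127
  p term: (-1×0.0552)² = 0.00305
  c term: (3×0.0745)² = 0.0500
Total = 0.0657. Share from c = 0.0500/0.0657 = 0.760.

76.0%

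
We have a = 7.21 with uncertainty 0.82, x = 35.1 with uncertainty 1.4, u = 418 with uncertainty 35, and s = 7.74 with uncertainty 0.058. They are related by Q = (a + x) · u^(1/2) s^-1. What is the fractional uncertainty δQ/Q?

Let w = a + x = 42.3. δw = √(δa² + δx²) = √(0.672 + 1.96) = 1.62, so δw/w = 0.0383.
Q is then a monomial in w, u, s:
δQ/Q = √((δw/w)² + (½·δu/u)² + (-1·δs/s)²) = √(0.00147 + 0.00175 + 5.62e-05) = 0.0573

0.0573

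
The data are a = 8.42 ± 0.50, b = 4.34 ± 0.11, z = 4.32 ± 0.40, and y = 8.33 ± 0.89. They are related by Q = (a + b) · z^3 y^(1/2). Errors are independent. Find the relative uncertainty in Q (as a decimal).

Let u = a + b = 12.8. δu = √(δa² + δb²) = √(0.250 + 0.0121) = 0.512, so δu/u = 0.0401.
Q is then a monomial in u, z, y:
δQ/Q = √((δu/u)² + (3·δz/z)² + (½·δy/y)²) = √(0.00161 + 0.0772 + 0.00285) = 0.286

0.286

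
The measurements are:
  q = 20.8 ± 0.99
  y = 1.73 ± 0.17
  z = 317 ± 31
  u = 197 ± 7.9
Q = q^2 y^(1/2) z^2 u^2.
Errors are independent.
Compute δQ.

Q is a product of powers, so relative uncertainties combine in quadrature:
  (2·δq/q)² = (2×0.0476)² = 0.00906;  (½·δy/y)² = (0.5×0.0983)² = 0.00241;  (2·δz/z)² = (2×0.0978)² = 0.0383;  (2·δu/u)² = (2×0.0401)² = 0.00643
δQ/Q = √(0.0562) = 0.237
Q = 2.22e+12, so δQ = 0.237 × 2.22e+12 = 5.26e+11.

5.26e+11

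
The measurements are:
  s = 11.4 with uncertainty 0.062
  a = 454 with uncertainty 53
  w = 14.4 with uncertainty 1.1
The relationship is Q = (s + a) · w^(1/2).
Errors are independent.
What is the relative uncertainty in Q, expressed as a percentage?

Let u = s + a = 465. δu = √(δs² + δa²) = √(0.00384 + 2810) = 53.0, so δu/u = 0.114.
Q is then a monomial in u, w:
δQ/Q = √((δu/u)² + (½·δw/w)²) = √(0.0130 + 0.00146) = 0.120

12.0%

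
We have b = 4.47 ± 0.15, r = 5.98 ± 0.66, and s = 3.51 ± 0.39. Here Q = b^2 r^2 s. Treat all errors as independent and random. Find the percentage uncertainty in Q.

Since Q is a product/quotient, work with relative uncertainties:
  (2·δb/b)² = (2×0.0336)² = 0.00450;  (2·δr/r)² = (2×0.110)² = 0.0487;  (1·δs/s)² = (1×0.111)² = 0.0123
δQ/Q = √(0.0656) = 0.256

25.6%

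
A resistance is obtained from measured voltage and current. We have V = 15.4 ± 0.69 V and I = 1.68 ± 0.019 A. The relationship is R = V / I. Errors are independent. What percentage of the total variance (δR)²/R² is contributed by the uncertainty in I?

5.99%

(δR/R)² = (1·δV/V)² + (-1·δI/I)²
  V term: (1×0.0448)² = 0.00201
  I term: (-1×0.0113)² = 0.000128
Total = 0.00214. Share from I = 0.000128/0.00214 = 0.0599.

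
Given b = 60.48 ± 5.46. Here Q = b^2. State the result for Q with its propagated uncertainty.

Q is a product of powers, so relative uncertainties combine in quadrature:
  (2·δb/b)² = (2×0.0903)² = 0.0326
δQ/Q = √(0.0326) = 0.181
Q = 3658, so δQ = 0.181 × 3658 = 660.

3658 ± 660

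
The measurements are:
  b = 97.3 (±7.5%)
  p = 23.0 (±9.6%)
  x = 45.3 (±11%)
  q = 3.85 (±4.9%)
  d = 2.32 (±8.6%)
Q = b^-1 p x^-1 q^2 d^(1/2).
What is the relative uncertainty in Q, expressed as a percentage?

For a monomial Q ∝ b^-1, p, x^-1, q^2, d^(1/2), fractional errors add in quadrature:
  (-1·δb/b)² = (-1×0.0750)² = 0.00562;  (1·δp/p)² = (1×0.0960)² = 0.00922;  (-1·δx/x)² = (-1×0.110)² = 0.0121;  (2·δq/q)² = (2×0.0490)² = 0.00960;  (½·δd/d)² = (0.5×0.0860)² = 0.00185
δQ/Q = √(0.0384) = 0.196

19.6%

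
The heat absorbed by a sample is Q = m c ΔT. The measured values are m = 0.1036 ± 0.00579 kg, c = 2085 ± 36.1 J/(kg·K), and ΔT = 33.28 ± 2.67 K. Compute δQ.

714 J

Products/powers → add relative errors in quadrature, weighted by exponent:
  (1·δm/m)² = (1×0.0559)² = 0.00312;  (1·δc/c)² = (1×0.0173)² = 0.000300;  (1·δΔT/ΔT)² = (1×0.0802)² = 0.00644
δQ/Q = √(0.00986) = 0.0993
Q = 7189 J, so δQ = 0.0993 × 7189 = 714 J.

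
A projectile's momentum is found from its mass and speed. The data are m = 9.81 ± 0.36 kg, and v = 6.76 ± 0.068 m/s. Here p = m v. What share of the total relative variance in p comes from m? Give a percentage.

93.0%

(δp/p)² = (1·δm/m)² + (1·δv/v)²
  m term: (1×0.0367)² = 0.00135
  v term: (1×0.0101)² = 0.000101
Total = 0.00145. Share from m = 0.00135/0.00145 = 0.930.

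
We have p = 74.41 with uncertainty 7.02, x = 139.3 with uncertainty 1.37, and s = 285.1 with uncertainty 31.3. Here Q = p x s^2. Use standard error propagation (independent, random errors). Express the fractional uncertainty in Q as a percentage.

Since Q is a product/quotient, work with relative uncertainties:
  (1·δp/p)² = (1×0.0943)² = 0.00890;  (1·δx/x)² = (1×0.00983)² = 9.67e-05;  (2·δs/s)² = (2×0.110)² = 0.0482
δQ/Q = √(0.0572) = 0.239

23.9%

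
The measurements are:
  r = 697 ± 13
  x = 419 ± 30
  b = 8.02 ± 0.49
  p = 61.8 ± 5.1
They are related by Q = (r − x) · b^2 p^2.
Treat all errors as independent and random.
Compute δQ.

1.62e+07

Let u = r − x = 278. δu = √(δr² + δx²) = √(169 + 900) = 32.7, so δu/u = 0.118.
Q is then a monomial in u, b, p:
δQ/Q = √((δu/u)² + (2·δb/b)² + (2·δp/p)²) = √(0.0138 + 0.0149 + 0.0272) = 0.237
Q = 6.83e+07, so δQ = 0.237 × 6.83e+07 = 1.62e+07.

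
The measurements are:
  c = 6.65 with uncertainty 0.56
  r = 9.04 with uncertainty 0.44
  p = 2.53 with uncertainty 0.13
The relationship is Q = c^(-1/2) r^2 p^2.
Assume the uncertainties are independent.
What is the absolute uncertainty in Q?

Since Q is a product/quotient, work with relative uncertainties:
  (−½·δc/c)² = (-0.5×0.0842)² = 0.00177;  (2·δr/r)² = (2×0.0487)² = 0.00948;  (2·δp/p)² = (2×0.0514)² = 0.0106
δQ/Q = √(0.0218) = 0.148
Q = 203, so δQ = 0.148 × 203 = 30.0.

30.0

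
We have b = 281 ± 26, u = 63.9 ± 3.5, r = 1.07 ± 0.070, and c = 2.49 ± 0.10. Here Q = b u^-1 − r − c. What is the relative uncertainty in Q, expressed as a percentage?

Let p = b·u^-1 = 4.40. δp/p = √((1·δb/b)² + (-1·δu/u)²) = √(0.00856 + 0.00300) = 0.108, so δp = 0.473.
Q = p − r − c: δQ = √(δp² + δr² + δc²) = √(0.224 + 0.00490 + 0.0100) = 0.488
Q = 0.837, so δQ/Q = 0.488/0.837 = 0.583.

58.3%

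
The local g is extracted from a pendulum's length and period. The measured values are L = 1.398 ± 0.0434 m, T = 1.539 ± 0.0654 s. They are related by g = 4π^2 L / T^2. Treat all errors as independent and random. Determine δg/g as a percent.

9.05%

Products/powers → add relative errors in quadrature, weighted by exponent:
  (1·δL/L)² = (1×0.0310)² = 0.000964;  (-2·δT/T)² = (-2×0.0425)² = 0.00722
δg/g = √(0.00819) = 0.0905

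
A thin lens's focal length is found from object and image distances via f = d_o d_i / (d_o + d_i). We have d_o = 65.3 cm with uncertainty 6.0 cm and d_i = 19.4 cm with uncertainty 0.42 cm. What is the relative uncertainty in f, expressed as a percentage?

∂f/∂d_o = (d_i/(d_o+d_i))² = 0.0525;  ∂f/∂d_i = (d_o/(d_o+d_i))² = 0.594
δf = √((∂f/∂d_o · δd_o)² + (∂f/∂d_i · δd_i)²) = √(0.0991 + 0.0623) = 0.402 cm
f = 15.0 cm, so δf/f = 0.402/15.0 = 0.0269.

2.69%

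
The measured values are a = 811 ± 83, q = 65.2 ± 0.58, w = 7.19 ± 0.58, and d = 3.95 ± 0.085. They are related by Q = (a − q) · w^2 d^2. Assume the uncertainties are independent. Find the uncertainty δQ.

Let u = a − q = 746. δu = √(δa² + δq²) = √(6890 + 0.336) = 83.0, so δu/u = 0.111.
Q is then a monomial in u, w, d:
δQ/Q = √((δu/u)² + (2·δw/w)² + (2·δd/d)²) = √(0.0124 + 0.0260 + 0.00185) = 0.201
Q = 6.02e+05, so δQ = 0.201 × 6.02e+05 = 1.21e+05.

1.21e+05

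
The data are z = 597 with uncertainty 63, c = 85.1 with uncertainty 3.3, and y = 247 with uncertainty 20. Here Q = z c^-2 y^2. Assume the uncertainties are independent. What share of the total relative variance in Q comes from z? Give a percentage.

(δQ/Q)² = (1·δz/z)² + (-2·δc/c)² + (2·δy/y)²
  z term: (1×0.106)² = 0.0111
  c term: (-2×0.0388)² = 0.00601
  y term: (2×0.0810)² = 0.0262
Total = 0.0434. Share from z = 0.0111/0.0434 = 0.257.

25.7%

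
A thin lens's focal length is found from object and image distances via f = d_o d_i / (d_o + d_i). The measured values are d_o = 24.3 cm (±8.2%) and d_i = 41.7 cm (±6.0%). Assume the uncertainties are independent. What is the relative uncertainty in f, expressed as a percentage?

5.63%

∂f/∂d_o = (d_i/(d_o+d_i))² = 0.399;  ∂f/∂d_i = (d_o/(d_o+d_i))² = 0.136
δf = √((∂f/∂d_o · δd_o)² + (∂f/∂d_i · δd_i)²) = √(0.633 + 0.115) = 0.865 cm
f = 15.4 cm, so δf/f = 0.865/15.4 = 0.0563.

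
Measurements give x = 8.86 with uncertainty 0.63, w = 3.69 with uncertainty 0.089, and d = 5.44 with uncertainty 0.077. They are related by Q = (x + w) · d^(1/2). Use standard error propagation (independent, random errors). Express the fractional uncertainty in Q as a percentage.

5.12%

Let u = x + w = 12.5. δu = √(δx² + δw²) = √(0.397 + 0.00792) = 0.636, so δu/u = 0.0507.
Q is then a monomial in u, d:
δQ/Q = √((δu/u)² + (½·δd/d)²) = √(0.00257 + 5.01e-05) = 0.0512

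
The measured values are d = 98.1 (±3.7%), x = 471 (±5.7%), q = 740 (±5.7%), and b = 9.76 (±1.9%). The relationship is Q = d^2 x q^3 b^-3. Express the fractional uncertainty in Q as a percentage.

20.3%

Q is a product of powers, so relative uncertainties combine in quadrature:
  (2·δd/d)² = (2×0.0370)² = 0.00548;  (1·δx/x)² = (1×0.0570)² = 0.00325;  (3·δq/q)² = (3×0.0570)² = 0.0292;  (-3·δb/b)² = (-3×0.0190)² = 0.00325
δQ/Q = √(0.0412) = 0.203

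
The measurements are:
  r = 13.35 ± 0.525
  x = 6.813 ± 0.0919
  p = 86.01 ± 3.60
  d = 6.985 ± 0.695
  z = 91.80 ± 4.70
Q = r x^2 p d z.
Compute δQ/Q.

Relative error in a monomial: (δQ/Q)² = Σ (nᵢ · δxᵢ/xᵢ)².
  (1·δr/r)² = (1×0.0393)² = 0.00155;  (2·δx/x)² = (2×0.0135)² = 0.000728;  (1·δp/p)² = (1×0.0419)² = 0.00175;  (1·δd/d)² = (1×0.0995)² = 0.00990;  (1·δz/z)² = (1×0.0512)² = 0.00262
δQ/Q = √(0.0165) = 0.129

0.129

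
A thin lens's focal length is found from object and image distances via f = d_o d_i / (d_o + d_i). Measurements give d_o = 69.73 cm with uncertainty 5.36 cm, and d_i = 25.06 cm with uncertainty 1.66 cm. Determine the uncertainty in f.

0.973 cm

∂f/∂d_o = (d_i/(d_o+d_i))² = 0.0699;  ∂f/∂d_i = (d_o/(d_o+d_i))² = 0.541
δf = √((∂f/∂d_o · δd_o)² + (∂f/∂d_i · δd_i)²) = √(0.140 + 0.807) = 0.973 cm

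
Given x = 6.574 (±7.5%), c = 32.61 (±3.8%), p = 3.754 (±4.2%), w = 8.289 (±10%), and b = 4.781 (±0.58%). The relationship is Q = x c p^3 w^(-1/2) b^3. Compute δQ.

69100

Each factor contributes (exponent × relative error)² to (δQ/Q)²:
  (1·δx/x)² = (1×0.0750)² = 0.00562;  (1·δc/c)² = (1×0.0380)² = 0.00144;  (3·δp/p)² = (3×0.0420)² = 0.0159;  (−½·δw/w)² = (-0.5×0.100)² = 0.00250;  (3·δb/b)² = (3×0.00580)² = 0.000303
δQ/Q = √(0.0257) = 0.160
Q = 430500, so δQ = 0.160 × 430500 = 69100.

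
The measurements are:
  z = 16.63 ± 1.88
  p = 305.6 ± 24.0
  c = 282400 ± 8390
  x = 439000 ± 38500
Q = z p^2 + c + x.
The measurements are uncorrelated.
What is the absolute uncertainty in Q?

3.03e+05

Let w = z·p^2 = 1.553e+06. δw/w = √((1·δz/z)² + (2·δp/p)²) = √(0.0128 + 0.0247) = 0.194, so δw = 3.01e+05.
Q = w + c + x: δQ = √(δw² + δc² + δx²) = √(9.03e+10 + 7.04e+07 + 1.48e+09) = 3.03e+05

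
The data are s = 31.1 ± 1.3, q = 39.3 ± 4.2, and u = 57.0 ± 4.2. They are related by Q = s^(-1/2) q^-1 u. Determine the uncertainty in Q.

Since Q is a product/quotient, work with relative uncertainties:
  (−½·δs/s)² = (-0.5×0.0418)² = 0.000437;  (-1·δq/q)² = (-1×0.107)² = 0.0114;  (1·δu/u)² = (1×0.0737)² = 0.00543
δQ/Q = √(0.0173) = 0.131
Q = 0.260, so δQ = 0.131 × 0.260 = 0.0342.

0.0342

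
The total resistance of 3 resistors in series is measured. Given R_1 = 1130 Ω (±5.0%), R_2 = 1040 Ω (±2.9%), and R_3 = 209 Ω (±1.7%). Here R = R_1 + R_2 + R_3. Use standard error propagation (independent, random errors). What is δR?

64.1 Ω

Absolute uncertainties add in quadrature for a linear combination:
  (δR_1)² = 3190;  (δR_2)² = 910;  (δR_3)² = 12.6
δR = √(4110) = 64.1 Ω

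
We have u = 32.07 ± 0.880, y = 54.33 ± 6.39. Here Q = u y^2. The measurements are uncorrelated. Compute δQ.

For a monomial Q ∝ u, y^2, fractional errors add in quadrature:
  (1·δu/u)² = (1×0.0274)² = 0.000753;  (2·δy/y)² = (2×0.118)² = 0.0553
δQ/Q = √(0.0561) = 0.237
Q = 94660, so δQ = 0.237 × 94660 = 22400.

22400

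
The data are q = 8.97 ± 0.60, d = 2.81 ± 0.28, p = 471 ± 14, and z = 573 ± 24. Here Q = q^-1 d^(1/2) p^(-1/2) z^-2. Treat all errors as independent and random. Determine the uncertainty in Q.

3.12e-09

For a monomial Q ∝ q^-1, d^(1/2), p^(-1/2), z^-2, fractional errors add in quadrature:
  (-1·δq/q)² = (-1×0.0669)² = 0.00447;  (½·δd/d)² = (0.5×0.0996)² = 0.00248;  (−½·δp/p)² = (-0.5×0.0297)² = 0.000221;  (-2·δz/z)² = (-2×0.0419)² = 0.00702
δQ/Q = √(0.0142) = 0.119
Q = 2.62e-08, so δQ = 0.119 × 2.62e-08 = 3.12e-09.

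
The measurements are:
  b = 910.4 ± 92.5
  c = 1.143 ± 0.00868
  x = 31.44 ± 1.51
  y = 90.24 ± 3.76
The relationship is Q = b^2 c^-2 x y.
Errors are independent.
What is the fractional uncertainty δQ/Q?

Q is a product of powers, so relative uncertainties combine in quadrature:
  (2·δb/b)² = (2×0.102)² = 0.0413;  (-2·δc/c)² = (-2×0.00759)² = 0.000231;  (1·δx/x)² = (1×0.0480)² = 0.00231;  (1·δy/y)² = (1×0.0417)² = 0.00174
δQ/Q = √(0.0456) = 0.213

0.213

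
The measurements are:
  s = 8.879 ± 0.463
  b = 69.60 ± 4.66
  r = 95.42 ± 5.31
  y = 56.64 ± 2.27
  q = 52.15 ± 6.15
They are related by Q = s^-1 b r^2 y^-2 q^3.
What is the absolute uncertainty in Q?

Each factor contributes (exponent × relative error)² to (δQ/Q)²:
  (-1·δs/s)² = (-1×0.0521)² = 0.00272;  (1·δb/b)² = (1×0.0670)² = 0.00448;  (2·δr/r)² = (2×0.0556)² = 0.0124;  (-2·δy/y)² = (-2×0.0401)² = 0.00642;  (3·δq/q)² = (3×0.118)² = 0.125
δQ/Q = √(0.151) = 0.389
Q = 3.155e+06, so δQ = 0.389 × 3.155e+06 = 1.23e+06.

1.23e+06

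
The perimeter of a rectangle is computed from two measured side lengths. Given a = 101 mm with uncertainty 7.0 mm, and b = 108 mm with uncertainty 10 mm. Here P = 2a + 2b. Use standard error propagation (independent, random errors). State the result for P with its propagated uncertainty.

Each term contributes (cᵢ δxᵢ)² to (δP)²:
  (2·δa)² = 196;  (2·δb)² = 400
δP = √(596) = 24.4 mm
P = 418 mm.

418 ± 24.4 mm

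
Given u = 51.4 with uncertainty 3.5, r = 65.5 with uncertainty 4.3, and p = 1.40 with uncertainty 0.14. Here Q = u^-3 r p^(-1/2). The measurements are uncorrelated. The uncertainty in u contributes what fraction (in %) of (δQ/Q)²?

86.0%

(δQ/Q)² = (-3·δu/u)² + (1·δr/r)² + (−½·δp/p)²
  u term: (-3×0.0681)² = 0.0417
  r term: (1×0.0656)² = 0.00431
  p term: (-0.5×0.100)² = 0.00250
Total = 0.0485. Share from u = 0.0417/0.0485 = 0.860.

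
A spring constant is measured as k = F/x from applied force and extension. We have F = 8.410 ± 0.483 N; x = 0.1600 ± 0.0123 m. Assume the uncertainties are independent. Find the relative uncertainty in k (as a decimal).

0.0960

Since k is a product/quotient, work with relative uncertainties:
  (1·δF/F)² = (1×0.0574)² = 0.00330;  (-1·δx/x)² = (-1×0.0769)² = 0.00591
δk/k = √(0.00921) = 0.0960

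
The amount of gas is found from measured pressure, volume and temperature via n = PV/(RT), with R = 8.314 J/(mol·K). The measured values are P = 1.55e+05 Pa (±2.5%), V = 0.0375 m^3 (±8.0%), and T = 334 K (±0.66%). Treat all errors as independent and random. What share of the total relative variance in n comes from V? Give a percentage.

(δn/n)² = (1·δP/P)² + (1·δV/V)² + (-1·δT/T)²
  P term: (1×0.0250)² = 0.000625
  V term: (1×0.0800)² = 0.00640
  T term: (-1×0.00660)² = 4.36e-05
Total = 0.00707. Share from V = 0.00640/0.00707 = 0.905.

90.5%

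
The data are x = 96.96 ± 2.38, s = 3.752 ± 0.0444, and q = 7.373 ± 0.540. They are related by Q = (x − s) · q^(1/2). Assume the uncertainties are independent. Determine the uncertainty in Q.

11.3

Let u = x − s = 93.21. δu = √(δx² + δs²) = √(5.66 + 0.00197) = 2.38, so δu/u = 0.0255.
Q is then a monomial in u, q:
δQ/Q = √((δu/u)² + (½·δq/q)²) = √(0.000652 + 0.00134) = 0.0446
Q = 253.1, so δQ = 0.0446 × 253.1 = 11.3.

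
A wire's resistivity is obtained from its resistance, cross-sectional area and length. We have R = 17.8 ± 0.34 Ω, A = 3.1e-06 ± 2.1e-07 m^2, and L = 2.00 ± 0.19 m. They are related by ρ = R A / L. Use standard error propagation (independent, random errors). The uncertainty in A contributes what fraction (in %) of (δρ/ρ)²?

32.8%

(δρ/ρ)² = (1·δR/R)² + (1·δA/A)² + (-1·δL/L)²
  R term: (1×0.0191)² = 0.000365
  A term: (1×0.0677)² = 0.00459
  L term: (-1×0.0950)² = 0.00903
Total = 0.0140. Share from A = 0.00459/0.0140 = 0.328.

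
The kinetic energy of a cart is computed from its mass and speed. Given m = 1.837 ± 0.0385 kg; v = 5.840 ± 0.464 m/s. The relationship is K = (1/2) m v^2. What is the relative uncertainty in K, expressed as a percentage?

For a monomial K ∝ m, v^2, fractional errors add in quadrature:
  (1·δm/m)² = (1×0.0210)² = 0.000439;  (2·δv/v)² = (2×0.0795)² = 0.0253
δK/K = √(0.0257) = 0.160

16.0%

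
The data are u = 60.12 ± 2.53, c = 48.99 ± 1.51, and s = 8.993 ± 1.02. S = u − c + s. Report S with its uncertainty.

Sums and differences: (δS)² = Σ (cᵢ δxᵢ)².
  (δu)² = 6.40;  (δc)² = 2.28;  (δs)² = 1.04
δS = √(9.72) = 3.12
S = 20.12.

20.12 ± 3.12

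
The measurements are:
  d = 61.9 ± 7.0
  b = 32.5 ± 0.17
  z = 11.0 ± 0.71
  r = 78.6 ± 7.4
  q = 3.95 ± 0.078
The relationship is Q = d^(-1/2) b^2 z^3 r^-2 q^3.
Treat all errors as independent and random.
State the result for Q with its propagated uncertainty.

Since Q is a product/quotient, work with relative uncertainties:
  (−½·δd/d)² = (-0.5×0.113)² = 0.00320;  (2·δb/b)² = (2×0.00523)² = 0.000109;  (3·δz/z)² = (3×0.0645)² = 0.0375;  (-2·δr/r)² = (-2×0.0941)² = 0.0355;  (3·δq/q)² = (3×0.0197)² = 0.00351
δQ/Q = √(0.0798) = 0.282
Q = 1780, so δQ = 0.282 × 1780 = 503.

1780 ± 503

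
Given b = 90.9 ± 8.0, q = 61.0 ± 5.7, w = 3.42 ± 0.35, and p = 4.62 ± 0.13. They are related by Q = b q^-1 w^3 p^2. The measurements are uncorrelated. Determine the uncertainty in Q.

429

Since Q is a product/quotient, work with relative uncertainties:
  (1·δb/b)² = (1×0.0880)² = 0.00775;  (-1·δq/q)² = (-1×0.0934)² = 0.00873;  (3·δw/w)² = (3×0.102)² = 0.0943;  (2·δp/p)² = (2×0.0281)² = 0.00317
δQ/Q = √(0.114) = 0.337
Q = 1270, so δQ = 0.337 × 1270 = 429.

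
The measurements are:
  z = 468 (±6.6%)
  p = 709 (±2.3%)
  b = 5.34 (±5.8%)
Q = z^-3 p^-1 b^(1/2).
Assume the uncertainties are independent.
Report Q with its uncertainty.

Relative error in a monomial: (δQ/Q)² = Σ (nᵢ · δxᵢ/xᵢ)².
  (-3·δz/z)² = (-3×0.0660)² = 0.0392;  (-1·δp/p)² = (-1×0.0230)² = 0.000529;  (½·δb/b)² = (0.5×0.0580)² = 0.000841
δQ/Q = √(0.0406) = 0.201
Q = 3.18e-11, so δQ = 0.201 × 3.18e-11 = 6.4e-12.

(3.18 ± 0.640) × 10^-11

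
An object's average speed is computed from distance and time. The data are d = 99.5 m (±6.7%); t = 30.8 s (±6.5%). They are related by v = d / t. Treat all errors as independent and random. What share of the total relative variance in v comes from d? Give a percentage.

(δv/v)² = (1·δd/d)² + (-1·δt/t)²
  d term: (1×0.0670)² = 0.00449
  t term: (-1×0.0650)² = 0.00423
Total = 0.00871. Share from d = 0.00449/0.00871 = 0.515.

51.5%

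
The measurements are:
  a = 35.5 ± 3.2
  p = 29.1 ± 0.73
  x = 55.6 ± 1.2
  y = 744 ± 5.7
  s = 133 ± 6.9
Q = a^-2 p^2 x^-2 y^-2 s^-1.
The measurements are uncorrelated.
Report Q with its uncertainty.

(2.95 ± 0.589) × 10^-12

Q is a product of powers, so relative uncertainties combine in quadrature:
  (-2·δa/a)² = (-2×0.0901)² = 0.0325;  (2·δp/p)² = (2×0.0251)² = 0.00252;  (-2·δx/x)² = (-2×0.0216)² = 0.00186;  (-2·δy/y)² = (-2×0.00766)² = 0.000235;  (-1·δs/s)² = (-1×0.0519)² = 0.00269
δQ/Q = √(0.0398) = 0.200
Q = 2.95e-12, so δQ = 0.200 × 2.95e-12 = 5.89e-13.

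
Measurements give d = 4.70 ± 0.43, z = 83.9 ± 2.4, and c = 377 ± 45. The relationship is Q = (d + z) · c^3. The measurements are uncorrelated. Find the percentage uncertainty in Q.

35.9%

Let u = d + z = 88.6. δu = √(δd² + δz²) = √(0.185 + 5.76) = 2.44, so δu/u = 0.0275.
Q is then a monomial in u, c:
δQ/Q = √((δu/u)² + (3·δc/c)²) = √(0.000757 + 0.128) = 0.359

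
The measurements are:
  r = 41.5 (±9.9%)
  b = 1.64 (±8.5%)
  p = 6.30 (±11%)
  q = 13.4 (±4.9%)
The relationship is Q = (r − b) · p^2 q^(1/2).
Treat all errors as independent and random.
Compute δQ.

Let u = r − b = 39.9. δu = √(δr² + δb²) = √(16.9 + 0.0194) = 4.11, so δu/u = 0.103.
Q is then a monomial in u, p, q:
δQ/Q = √((δu/u)² + (2·δp/p)² + (½·δq/q)²) = √(0.0106 + 0.0484 + 0.000600) = 0.244
Q = 5790, so δQ = 0.244 × 5790 = 1410.

1410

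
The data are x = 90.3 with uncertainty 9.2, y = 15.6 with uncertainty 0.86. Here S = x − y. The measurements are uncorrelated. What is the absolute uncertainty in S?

9.24

Each term contributes (cᵢ δxᵢ)² to (δS)²:
  (δx)² = 84.6;  (δy)² = 0.740
δS = √(85.4) = 9.24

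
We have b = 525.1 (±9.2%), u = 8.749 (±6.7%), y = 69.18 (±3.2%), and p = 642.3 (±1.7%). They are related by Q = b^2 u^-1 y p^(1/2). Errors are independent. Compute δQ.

Products/powers → add relative errors in quadrature, weighted by exponent:
  (2·δb/b)² = (2×0.0920)² = 0.0339;  (-1·δu/u)² = (-1×0.0670)² = 0.00449;  (1·δy/y)² = (1×0.0320)² = 0.00102;  (½·δp/p)² = (0.5×0.0170)² = 7.23e-05
δQ/Q = √(0.0394) = 0.199
Q = 5.526e+07, so δQ = 0.199 × 5.526e+07 = 1.1e+07.

1.1e+07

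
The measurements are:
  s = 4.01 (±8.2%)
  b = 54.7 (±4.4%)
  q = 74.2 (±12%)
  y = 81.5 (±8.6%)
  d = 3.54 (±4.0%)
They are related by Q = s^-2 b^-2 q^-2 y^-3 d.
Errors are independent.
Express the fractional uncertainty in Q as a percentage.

40.1%

For a monomial Q ∝ s^-2, b^-2, q^-2, y^-3, d, fractional errors add in quadrature:
  (-2·δs/s)² = (-2×0.0820)² = 0.0269;  (-2·δb/b)² = (-2×0.0440)² = 0.00774;  (-2·δq/q)² = (-2×0.120)² = 0.0576;  (-3·δy/y)² = (-3×0.0860)² = 0.0666;  (1·δd/d)² = (1×0.0400)² = 0.00160
δQ/Q = √(0.160) = 0.401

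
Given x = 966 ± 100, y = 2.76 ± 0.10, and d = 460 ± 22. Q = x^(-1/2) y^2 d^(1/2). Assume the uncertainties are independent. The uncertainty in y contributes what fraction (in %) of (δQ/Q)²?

(δQ/Q)² = (−½·δx/x)² + (2·δy/y)² + (½·δd/d)²
  x term: (-0.5×0.104)² = 0.00268
  y term: (2×0.0362)² = 0.00525
  d term: (0.5×0.0478)² = 0.000572
Total = 0.00850. Share from y = 0.00525/0.00850 = 0.618.

61.8%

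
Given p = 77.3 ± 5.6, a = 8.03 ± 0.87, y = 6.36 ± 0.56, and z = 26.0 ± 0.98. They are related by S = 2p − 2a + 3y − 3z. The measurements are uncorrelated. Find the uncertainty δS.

For a sum/difference, combine absolute errors in quadrature:
  (2·δp)² = 125;  (2·δa)² = 3.03;  (3·δy)² = 2.82;  (3·δz)² = 8.64
δS = √(140) = 11.8

11.8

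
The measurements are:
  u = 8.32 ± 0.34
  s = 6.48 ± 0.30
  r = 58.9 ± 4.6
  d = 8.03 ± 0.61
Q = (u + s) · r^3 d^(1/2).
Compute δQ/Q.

Let w = u + s = 14.8. δw = √(δu² + δs²) = √(0.116 + 0.0900) = 0.453, so δw/w = 0.0306.
Q is then a monomial in w, r, d:
δQ/Q = √((δw/w)² + (3·δr/r)² + (½·δd/d)²) = √(0.000939 + 0.0549 + 0.00144) = 0.239

0.239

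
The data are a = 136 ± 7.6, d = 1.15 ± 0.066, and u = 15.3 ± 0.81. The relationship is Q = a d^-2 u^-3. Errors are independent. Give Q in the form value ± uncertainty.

Relative error in a monomial: (δQ/Q)² = Σ (nᵢ · δxᵢ/xᵢ)².
  (1·δa/a)² = (1×0.0559)² = 0.00312;  (-2·δd/d)² = (-2×0.0574)² = 0.0132;  (-3·δu/u)² = (-3×0.0529)² = 0.0252
δQ/Q = √(0.0415) = 0.204
Q = 0.0287, so δQ = 0.204 × 0.0287 = 0.00585.

0.0287 ± 0.00585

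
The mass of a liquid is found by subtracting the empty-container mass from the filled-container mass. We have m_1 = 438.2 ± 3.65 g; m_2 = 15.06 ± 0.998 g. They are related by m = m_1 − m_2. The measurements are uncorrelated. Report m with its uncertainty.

423.1 ± 3.78 g

Each term contributes (cᵢ δxᵢ)² to (δm)²:
  (δm_1)² = 13.3;  (δm_2)² = 0.996
δm = √(14.3) = 3.78 g
m = 423.1 g.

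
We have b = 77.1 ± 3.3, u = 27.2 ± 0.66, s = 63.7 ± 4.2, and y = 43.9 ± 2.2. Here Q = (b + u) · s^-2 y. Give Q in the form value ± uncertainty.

1.13 ± 0.163

Let w = b + u = 104. δw = √(δb² + δu²) = √(10.9 + 0.436) = 3.37, so δw/w = 0.0323.
Q is then a monomial in w, s, y:
δQ/Q = √((δw/w)² + (-2·δs/s)² + (1·δy/y)²) = √(0.00104 + 0.0174 + 0.00251) = 0.145
Q = 1.13, so δQ = 0.145 × 1.13 = 0.163.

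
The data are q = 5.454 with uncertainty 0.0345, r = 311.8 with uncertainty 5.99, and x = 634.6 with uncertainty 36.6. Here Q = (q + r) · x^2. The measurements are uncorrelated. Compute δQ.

1.49e+07

Let u = q + r = 317.3. δu = √(δq² + δr²) = √(0.00119 + 35.9) = 5.99, so δu/u = 0.0189.
Q is then a monomial in u, x:
δQ/Q = √((δu/u)² + (2·δx/x)²) = √(0.000356 + 0.0133) = 0.117
Q = 1.278e+08, so δQ = 0.117 × 1.278e+08 = 1.49e+07.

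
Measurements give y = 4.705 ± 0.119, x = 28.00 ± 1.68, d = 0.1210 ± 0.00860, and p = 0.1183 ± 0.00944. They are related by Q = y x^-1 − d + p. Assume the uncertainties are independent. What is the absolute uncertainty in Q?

0.0168

Let w = y·x^-1 = 0.1680. δw/w = √((1·δy/y)² + (-1·δx/x)²) = √(0.000640 + 0.00360) = 0.0651, so δw = 0.0109.
Q = w − d + p: δQ = √(δw² + δd² + δp²) = √(0.000120 + 7.4e-05 + 8.91e-05) = 0.0168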